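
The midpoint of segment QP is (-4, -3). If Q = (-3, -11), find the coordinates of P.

Using the midpoint formula: M = ((x1 + x2)/2, (y1 + y2)/2)
We know M = (-4, -3) and Q = (-3, -11)
For x: -4 = (-3 + x2)/2, so x2 = 2*-4 - -3 = -5
For y: -3 = (-11 + y2)/2, so y2 = 2*-3 - -11 = 5
P = (-5, 5)

(-5, 5)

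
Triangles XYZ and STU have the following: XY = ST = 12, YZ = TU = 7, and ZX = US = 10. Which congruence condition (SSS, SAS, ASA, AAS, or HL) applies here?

The given information provides:
XY = ST = 12, YZ = TU = 7, and ZX = US = 10
This matches the SSS congruence theorem.
All three pairs of corresponding sides are equal (Side-Side-Side).

SSS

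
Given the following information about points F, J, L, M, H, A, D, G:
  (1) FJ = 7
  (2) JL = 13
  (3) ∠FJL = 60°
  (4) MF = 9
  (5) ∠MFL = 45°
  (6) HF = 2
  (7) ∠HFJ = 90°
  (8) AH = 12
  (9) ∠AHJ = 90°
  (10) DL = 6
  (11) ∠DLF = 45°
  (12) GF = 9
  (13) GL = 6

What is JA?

Step 1: By the law of cosines on triangle JFH: JH² = 7² + 2² − 2·7·2·cos(90°) = 53, so JH = √53.
Step 2: By the law of cosines on triangle JHA: JA² = √53² + 12² − 2·√53·12·cos(90°) = 197, so JA = √197.

Therefore, the length of JA = √197.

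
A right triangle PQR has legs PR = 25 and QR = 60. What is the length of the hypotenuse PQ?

By the Pythagorean theorem: PQ^2 = PR^2 + QR^2
PQ^2 = 25^2 + 60^2 = 625 + 3600 = 4225
PQ = sqrt(4225) = 65

65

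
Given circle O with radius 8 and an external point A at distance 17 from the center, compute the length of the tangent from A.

The tangent, radius, and line from the external point to the center form a right triangle.
The right angle is where the tangent meets the radius.
By the Pythagorean theorem: tangent² + 8² = 17²
tangent² = 289 - 64 = 225
tangent = 15

15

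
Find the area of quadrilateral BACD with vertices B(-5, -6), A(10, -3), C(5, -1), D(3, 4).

The Shoelace formula works by pairing each vertex with the next (cycling back to the first).
For each pair, compute x_i*y_(i+1) - x_(i+1)*y_i:
  (-5*-3 - 10*-6) = 75
  (10*-1 - 5*-3) = 5
  (5*4 - 3*-1) = 23
  (3*-6 - -5*4) = 2
Taking half the absolute value of the total: Area = (1/2)(105) = 105/2.

105/2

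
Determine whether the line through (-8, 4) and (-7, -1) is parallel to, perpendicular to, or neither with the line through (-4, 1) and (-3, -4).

Slope of line 1: m1 = (-1 - 4)/(-7 - -8) = -5/1 = -5
Slope of line 2: m2 = (-4 - 1)/(-3 - -4) = -5/1 = -5
Since m1 = m2 = -5, the lines are parallel.

Parallel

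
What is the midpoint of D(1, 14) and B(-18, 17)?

The midpoint is the point halfway along the segment.
Move half the horizontal distance: 1 + (-18 - 1)/2 = 1 + -19/2 = -17/2
Move half the vertical distance: 14 + (17 - 14)/2 = 14 + 3/2 = 31/2
Midpoint = (-17/2, 31/2)

(-17/2, 31/2)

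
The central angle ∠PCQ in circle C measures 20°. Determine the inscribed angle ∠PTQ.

By the inscribed angle theorem, the inscribed angle is half the central angle.
Inscribed angle = 20° / 2 = 10°

10°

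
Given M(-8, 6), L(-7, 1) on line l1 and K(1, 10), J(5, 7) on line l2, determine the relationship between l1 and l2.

Slope of line 1: m1 = (1 - 6)/(-7 - -8) = -5/1 = -5
Slope of line 2: m2 = (7 - 10)/(5 - 1) = -3/4 = -3/4
m1 != m2 (-5 != -3/4), so not parallel.
m1 * m2 = (-5) * (-3/4) = 15/4 != -1, so not perpendicular.
The lines are neither parallel nor perpendicular.

Neither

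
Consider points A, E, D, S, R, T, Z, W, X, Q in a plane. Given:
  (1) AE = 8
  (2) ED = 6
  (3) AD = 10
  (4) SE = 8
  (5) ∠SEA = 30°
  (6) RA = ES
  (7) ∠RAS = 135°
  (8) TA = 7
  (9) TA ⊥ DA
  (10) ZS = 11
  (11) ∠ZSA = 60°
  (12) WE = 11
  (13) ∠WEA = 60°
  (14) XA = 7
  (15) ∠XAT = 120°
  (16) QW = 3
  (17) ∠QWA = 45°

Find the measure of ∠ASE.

Step 1: By the law of cosines on triangle SEA: SA² = 8² + 8² − 2·8·8·cos(30°) = 17.15, so SA ≈ 4.14.
Step 2: By the inverse law of cosines on triangle ASE: cos(∠ASE) = (4.14² + 8² − 8²) / (2·4.14·8) = 17.15/66.26 = 0.2588, so ∠ASE = 75°.

Therefore, the measure of angle ∠ASE = 75°.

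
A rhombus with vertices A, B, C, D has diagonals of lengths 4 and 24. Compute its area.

The diagonals of a rhombus divide it into four right triangles.
Each triangle has legs 4/ 2 = 2 and 24/2 = 12, so each has area (1/2)*2*12 = 12.
Four such triangles give total area = (d1 * d2) / 2 = 48.

48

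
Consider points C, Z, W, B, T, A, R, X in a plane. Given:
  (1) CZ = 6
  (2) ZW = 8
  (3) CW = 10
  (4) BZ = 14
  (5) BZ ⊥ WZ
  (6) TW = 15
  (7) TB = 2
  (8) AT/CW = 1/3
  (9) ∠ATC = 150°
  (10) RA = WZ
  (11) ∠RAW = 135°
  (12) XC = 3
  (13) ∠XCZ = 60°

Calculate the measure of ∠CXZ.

Step 1: By the law of cosines on triangle XCZ: XZ² = 3² + 6² − 2·3·6·cos(60°) = 27, so XZ = 3·√3.
Step 2: By the inverse law of cosines on triangle CXZ: cos(∠CXZ) = (3² + (3·√3)² − 6²) / (2·3·3·√3) = 0/31.18 = 0, so ∠CXZ = 90°.

Therefore, the measure of angle ∠CXZ = 90°.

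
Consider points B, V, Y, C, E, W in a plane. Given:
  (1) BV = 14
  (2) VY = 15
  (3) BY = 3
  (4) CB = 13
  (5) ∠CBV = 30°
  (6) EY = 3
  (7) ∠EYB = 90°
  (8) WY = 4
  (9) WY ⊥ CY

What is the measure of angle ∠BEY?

Step 1: By the law of cosines on triangle EYB: EB² = 3² + 3² − 2·3·3·cos(90°) = 18, so EB = 3·√2.
Step 2: By the inverse law of cosines on triangle BEY: cos(∠BEY) = ((3·√2)² + 3² − 3²) / (2·3·√2·3) = 18/25.46 = 0.7071, so ∠BEY = 45°.

Therefore, the measure of angle ∠BEY = 45°.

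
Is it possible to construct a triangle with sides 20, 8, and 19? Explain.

Sort the sides: 8, 19, 20.
It suffices to check that the sum of the two smallest exceeds the largest:
8 + 19 = 27 > 20. ✓
Yes, a valid triangle can be formed.

Yes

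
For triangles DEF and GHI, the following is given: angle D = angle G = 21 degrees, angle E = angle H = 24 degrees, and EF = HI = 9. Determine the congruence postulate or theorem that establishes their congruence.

Consider the given information: angle D = angle G = 21 degrees, angle E = angle H = 24 degrees, and EF = HI = 9
This is not SSS or SAS: SSS requires all three pairs of sides, but we don't have that. SAS requires two sides and the included angle between them.
The correct criterion is AAS. Two pairs of corresponding angles and a non-included side are equal (Angle-Angle-Side).

AAS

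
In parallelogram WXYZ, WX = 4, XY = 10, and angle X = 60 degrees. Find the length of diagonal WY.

Law of cosines: d^2 = 4^2 + 10^2 - 2(4)(10)cos(60°) = 76, so d = 2*sqrt(19).

2*sqrt(19)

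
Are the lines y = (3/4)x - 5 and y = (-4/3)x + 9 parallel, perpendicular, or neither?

Slope of line 1: m1 = 3/4
Slope of line 2: m2 = -4/3
Two lines are perpendicular when the product of their slopes is -1 (negative reciprocals).
m1 * m2 = (3/4) * (-4/3) = -1, confirming perpendicularity.

Perpendicular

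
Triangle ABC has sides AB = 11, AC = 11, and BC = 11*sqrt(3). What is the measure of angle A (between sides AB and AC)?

By the inverse law of cosines: cos(A) = (AB² + AC² - BC²) / (2 × AB × AC)
cos(A) = (11² + 11² - (11*sqrt(3))²) / (2 × 11 × 11)
cos(A) = (121 + 121 - (363)) / 242
cos(A) = -1/2
A = arccos(-1/2) = 120°

120°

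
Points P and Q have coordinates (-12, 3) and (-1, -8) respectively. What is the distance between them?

d = sqrt((11)^2 + (-11)^2) = sqrt(242) = 11*sqrt(2)

11*sqrt(2)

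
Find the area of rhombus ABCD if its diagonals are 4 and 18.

The diagonals of a rhombus divide it into four right triangles.
Each triangle has legs 4/ 2 = 2 and 18/2 = 9, so each has area (1/2)*2*9 = 9.
Four such triangles give total area = (d1 * d2) / 2 = 36.

36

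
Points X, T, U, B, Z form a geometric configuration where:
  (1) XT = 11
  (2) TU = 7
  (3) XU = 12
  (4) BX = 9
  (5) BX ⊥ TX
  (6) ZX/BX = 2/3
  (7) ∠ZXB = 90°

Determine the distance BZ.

From the given relations: ZX = 2/3·BX = 2/3·9 = 6.
Step 1: By the law of cosines on triangle BXZ: BZ² = 9² + 6² − 2·9·6·cos(90°) = 117, so BZ = 3·√13.

Therefore, the length of BZ = 3·√13.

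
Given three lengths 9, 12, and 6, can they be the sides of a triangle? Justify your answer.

Check all three triangle inequalities:
9 + 12 = 21 > 6 ✓
9 + 6 = 15 > 12 ✓
12 + 6 = 18 > 9 ✓
All conditions hold, so these sides form a valid triangle.

Yes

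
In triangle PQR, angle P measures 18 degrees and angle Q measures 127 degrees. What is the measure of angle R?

The interior angles sum to 180°: angle R = 180 - 18 - 127 = 35°.
The triangle is obtuse (angles 18°, 127°, 35°).

35 degrees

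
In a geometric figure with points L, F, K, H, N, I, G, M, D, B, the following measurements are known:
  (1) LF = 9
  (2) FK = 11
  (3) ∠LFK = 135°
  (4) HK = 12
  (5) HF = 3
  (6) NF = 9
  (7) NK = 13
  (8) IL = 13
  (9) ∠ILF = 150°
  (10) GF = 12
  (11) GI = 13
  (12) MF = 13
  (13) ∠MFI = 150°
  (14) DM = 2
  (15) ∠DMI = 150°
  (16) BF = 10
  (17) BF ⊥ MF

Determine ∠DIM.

Step 1: By the law of cosines on triangle FLI: FI² = 9² + 13² − 2·9·13·cos(150°) = 452.65, so FI ≈ 21.28.
Step 2: By the law of cosines on triangle IFM: IM² = 21.28² + 13² − 2·21.28·13·cos(150°) = 1100.7, so IM ≈ 33.18.
Step 3: By the law of cosines on triangle IMD: ID² = 33.18² + 2² − 2·33.18·2·cos(150°) = 1219.63, so ID ≈ 34.92.
Step 4: By the inverse law of cosines on triangle DIM: cos(∠DIM) = (34.92² + 33.18² − 2²) / (2·34.92·33.18) = 2316.34/2317.29 = 0.9996, so ∠DIM = 1.64°.

Therefore, the measure of angle ∠DIM = 1.64°.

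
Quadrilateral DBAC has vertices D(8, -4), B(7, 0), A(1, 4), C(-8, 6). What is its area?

Using the Shoelace formula for a quadrilateral (vertices in order):
Area = (1/2)|sum of (x_i * y_(i+1) - x_(i+1) * y_i)|
Terms: (8*0 - 7*-4) = 28, (7*4 - 1*0) = 28, (1*6 - -8*4) = 38, (-8*-4 - 8*6) = -16
Sum = 78
Area = (1/2)(78) = 39

39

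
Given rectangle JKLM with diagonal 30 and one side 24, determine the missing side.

b = sqrt(d^2 - a^2) = sqrt(900 - 576) = sqrt(324) = 18

18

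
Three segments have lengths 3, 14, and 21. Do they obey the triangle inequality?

No.
The triangle inequality is violated: 3 + 14 = 17 ≤ 21.
These lengths cannot form a triangle.

No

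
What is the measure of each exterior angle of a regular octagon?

Each exterior angle of a regular n-gon is 360 / n.
For n = 8: 360 / 8 = 45 degrees.

45 degrees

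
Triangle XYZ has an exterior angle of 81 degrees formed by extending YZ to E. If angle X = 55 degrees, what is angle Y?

angle Y = 81 - 55 = 26 degrees (exterior angle theorem).

26 degrees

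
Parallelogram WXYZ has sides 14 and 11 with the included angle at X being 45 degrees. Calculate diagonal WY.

The diagonal of a parallelogram can be found by treating two adjacent sides and the diagonal as a triangle.
Applying the law of cosines with sides 14, 11 and included angle 45°:
d^2 = 196 + 121 - 308*cos(45°) = 317 - 154*sqrt(2)
d = sqrt(317 - 154*sqrt(2))

sqrt(317 - 154*sqrt(2))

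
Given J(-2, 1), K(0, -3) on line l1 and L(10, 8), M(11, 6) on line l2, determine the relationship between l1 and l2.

Slope of line 1: m1 = (-3 - 1)/(0 - -2) = -4/2 = -2
Slope of line 2: m2 = (6 - 8)/(11 - 10) = -2/1 = -2
Two lines are parallel if and only if they have equal slopes (or both are vertical).
Here m1 = m2 = -2, confirming the lines are parallel.

Parallel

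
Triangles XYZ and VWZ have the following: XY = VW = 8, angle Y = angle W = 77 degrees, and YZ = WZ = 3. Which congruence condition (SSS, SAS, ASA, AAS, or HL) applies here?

The given information matches SAS: Two pairs of corresponding sides and the included angle are equal (Side-Angle-Side).

SAS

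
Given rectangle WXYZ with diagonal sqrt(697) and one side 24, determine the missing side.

b = sqrt(d^2 - a^2) = sqrt(697 - 576) = sqrt(121) = 11

11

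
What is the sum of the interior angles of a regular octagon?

The sum of interior angles of an n-sided polygon is (n - 2) * 180.
For n = 8: (8 - 2) * 180 = 6 * 180 = 1080 degrees.

1080 degrees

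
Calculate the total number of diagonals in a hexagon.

Total line segments between 6 vertices = C(6,2) = 15.
Subtract the 6 sides: 15 - 6 = 9 diagonals.

9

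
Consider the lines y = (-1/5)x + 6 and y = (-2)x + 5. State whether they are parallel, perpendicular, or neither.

Slope of line 1: m1 = -1/5
Slope of line 2: m2 = -2
For parallel lines we need equal slopes: -1/5 != -2.
For perpendicular lines we need m1*m2 = -1: (-1/5)(-2) = 2/5 != -1.
Since neither condition holds, the lines are neither parallel nor perpendicular.

Neither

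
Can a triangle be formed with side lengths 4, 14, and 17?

Check all three triangle inequalities:
4 + 14 = 18 > 17 ✓
4 + 17 = 21 > 14 ✓
14 + 17 = 31 > 4 ✓
All conditions hold, so these sides form a valid triangle.

Yes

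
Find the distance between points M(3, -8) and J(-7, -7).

d = sqrt((-7 - 3)^2 + (-7 - -8)^2)
d = sqrt(-10^2 + 1^2)
d = sqrt(100 + 1)
d = sqrt(101)

sqrt(101)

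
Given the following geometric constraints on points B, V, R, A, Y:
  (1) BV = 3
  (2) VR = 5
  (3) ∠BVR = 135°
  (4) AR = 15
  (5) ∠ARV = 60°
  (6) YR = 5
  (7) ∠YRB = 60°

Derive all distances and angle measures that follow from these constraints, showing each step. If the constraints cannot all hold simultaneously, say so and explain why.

The constraints are consistent.

Step 1: From BV = 3, VR = 5, and ∠BVR = 135°, by the law of cosines:
  BR² = BV² + VR² - 2·BV·VR·cos(135°) = 9 + 25 + 21.21 = 55.21
  BR ≈ 7.43

Step 2: From VR = 5, RA = 15, and ∠VRA = 60°, by the law of cosines:
  VA² = VR² + RA² - 2·VR·RA·cos(60°) = 25 + 225 - 75 = 175
  VA = 5·√7

Step 3: From BR = 7.43, RY = 5, and ∠BRY = 60°, by the law of cosines:
  BY² = BR² + RY² - 2·BR·RY·cos(60°) = 55.21 + 25 - 37.15 = 43.06
  BY ≈ 6.56

Step 4: From BR = 7.43, BV = 3, RV = 5, by the inverse law of cosines:
  cos(∠RBV) = (BR² + BV² - RV²) / (2·BR·BV)
  ∠RBV = 28.41°

Step 5: From VA = 5·√7, VR = 5, AR = 15, by the inverse law of cosines:
  cos(∠AVR) = (VA² + VR² - AR²) / (2·VA·VR)
  ∠AVR = 100.89°

Step 6: From RB = 7.43, RV = 5, BV = 3, by the inverse law of cosines:
  cos(∠BRV) = (RB² + RV² - BV²) / (2·RB·RV)
  ∠BRV = 16.59°

Step 7: From AR = 15, AV = 5·√7, RV = 5, by the inverse law of cosines:
  cos(∠RAV) = (AR² + AV² - RV²) / (2·AR·AV)
  ∠RAV = 19.11°

Step 8: From BR = 7.43, BY = 6.56, RY = 5, by the inverse law of cosines:
  cos(∠RBY) = (BR² + BY² - RY²) / (2·BR·BY)
  ∠RBY = 41.29°

Step 9: From YB = 6.56, YR = 5, BR = 7.43, by the inverse law of cosines:
  cos(∠BYR) = (YB² + YR² - BR²) / (2·YB·YR)
  ∠BYR = 78.71°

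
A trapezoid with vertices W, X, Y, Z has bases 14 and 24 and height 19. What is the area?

Area of a trapezoid = (base1 + base2) * height / 2
Area = (14 + 24) * 19 / 2
Area = 38 * 19 / 2
Area = 722 / 2
Area = 361

361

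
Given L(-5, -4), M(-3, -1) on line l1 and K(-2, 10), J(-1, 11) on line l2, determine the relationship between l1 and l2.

Slope of line 1: m1 = (-1 - -4)/(-3 - -5) = 3/2 = 3/2
Slope of line 2: m2 = (11 - 10)/(-1 - -2) = 1/1 = 1
m1 != m2 and m1*m2 = 3/2 != -1. Neither.

Neither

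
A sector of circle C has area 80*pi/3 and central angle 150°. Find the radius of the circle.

Sector area A = πr² × θ/360, so r² = 360A / (πθ).
r² = 360 × 80*pi/3 / (π × 150)
r² = 64
r = 8

8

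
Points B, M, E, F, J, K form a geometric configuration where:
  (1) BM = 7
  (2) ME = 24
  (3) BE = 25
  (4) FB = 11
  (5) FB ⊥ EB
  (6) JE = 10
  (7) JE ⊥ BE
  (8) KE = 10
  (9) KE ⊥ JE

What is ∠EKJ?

Step 1: By the law of cosines on triangle KEJ: KJ² = 10² + 10² − 2·10·10·cos(90°) = 200, so KJ = 10·√2.
Step 2: By the inverse law of cosines on triangle EKJ: cos(∠EKJ) = (10² + (10·√2)² − 10²) / (2·10·10·√2) = 200/282.84 = 0.7071, so ∠EKJ = 45°.

Therefore, the measure of angle ∠EKJ = 45°.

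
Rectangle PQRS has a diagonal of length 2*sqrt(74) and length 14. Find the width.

The diagonal of a rectangle forms a right triangle with the two sides.
Rearranging the Pythagorean theorem: missing side = sqrt(d^2 - known^2).
= sqrt(296 - 196) = sqrt(100) = 10.

10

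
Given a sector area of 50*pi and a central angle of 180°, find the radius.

Sector area A = πr² × θ/360, so r² = 360A / (πθ).
r² = 360 × 50*pi / (π × 180)
r² = 100
r = 10

10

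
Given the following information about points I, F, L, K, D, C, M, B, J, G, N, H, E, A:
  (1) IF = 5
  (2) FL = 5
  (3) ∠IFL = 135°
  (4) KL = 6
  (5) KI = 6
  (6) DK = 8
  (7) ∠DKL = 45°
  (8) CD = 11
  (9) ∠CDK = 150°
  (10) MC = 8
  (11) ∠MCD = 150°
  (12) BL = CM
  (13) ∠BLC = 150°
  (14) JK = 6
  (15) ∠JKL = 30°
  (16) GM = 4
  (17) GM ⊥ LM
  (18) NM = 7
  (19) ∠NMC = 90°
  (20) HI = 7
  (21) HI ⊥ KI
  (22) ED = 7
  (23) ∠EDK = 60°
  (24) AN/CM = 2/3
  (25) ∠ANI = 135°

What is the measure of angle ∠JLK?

Step 1: By the law of cosines on triangle LKJ: LJ² = 6² + 6² − 2·6·6·cos(30°) = 9.65, so LJ ≈ 3.11.
Step 2: By the inverse law of cosines on triangle JLK: cos(∠JLK) = (3.11² + 6² − 6²) / (2·3.11·6) = 9.65/37.27 = 0.2588, so ∠JLK = 75°.

Therefore, the measure of angle ∠JLK = 75°.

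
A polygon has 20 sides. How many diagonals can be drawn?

Total line segments between 20 vertices = C(20,2) = 190.
Subtract the 20 sides: 190 - 20 = 170 diagonals.

170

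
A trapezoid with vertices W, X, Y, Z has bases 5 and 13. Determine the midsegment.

The midsegment (median) of a trapezoid connects the midpoints of the non-parallel sides.
Its length is the average of the two bases: (5 + 13) / 2 = 9.

9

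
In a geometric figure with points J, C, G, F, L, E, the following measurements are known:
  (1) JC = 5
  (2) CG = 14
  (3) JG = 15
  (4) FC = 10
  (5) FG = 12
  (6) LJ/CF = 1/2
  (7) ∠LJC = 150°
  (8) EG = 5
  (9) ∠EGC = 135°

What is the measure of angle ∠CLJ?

From the given relations: LJ = 1/2·CF = 1/2·10 = 5.
Step 1: By the law of cosines on triangle LJC: LC² = 5² + 5² − 2·5·5·cos(150°) = 93.3, so LC ≈ 9.66.
Step 2: By the inverse law of cosines on triangle CLJ: cos(∠CLJ) = (9.66² + 5² − 5²) / (2·9.66·5) = 93.3/96.59 = 0.9659, so ∠CLJ = 15°.

Therefore, the measure of angle ∠CLJ = 15°.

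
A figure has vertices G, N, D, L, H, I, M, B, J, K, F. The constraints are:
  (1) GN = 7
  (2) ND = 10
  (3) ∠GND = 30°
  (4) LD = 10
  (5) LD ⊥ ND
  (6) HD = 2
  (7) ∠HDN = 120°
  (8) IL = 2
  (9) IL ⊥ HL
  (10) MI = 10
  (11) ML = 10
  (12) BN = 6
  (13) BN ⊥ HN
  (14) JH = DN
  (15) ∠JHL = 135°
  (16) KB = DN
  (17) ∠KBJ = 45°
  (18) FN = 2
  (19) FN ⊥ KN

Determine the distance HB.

Step 1: By the law of cosines on triangle HDN: HN² = 2² + 10² − 2·2·10·cos(120°) = 124, so HN = 2·√31.
Step 2: By the law of cosines on triangle HNB: HB² = (2·√31)² + 6² − 2·2·√31·6·cos(90°) = 160, so HB = 4·√10.

Therefore, the length of HB = 4·√10.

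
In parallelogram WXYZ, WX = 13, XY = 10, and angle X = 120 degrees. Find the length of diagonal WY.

The diagonal of a parallelogram can be found by treating two adjacent sides and the diagonal as a triangle.
Applying the law of cosines with sides 13, 10 and included angle 120°:
d^2 = 169 + 100 - 260*cos(120°) = 399
d = sqrt(399)

sqrt(399)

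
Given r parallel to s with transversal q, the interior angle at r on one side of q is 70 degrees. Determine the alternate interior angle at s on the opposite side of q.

Alternate interior angles lie on opposite sides of the transversal, between the parallel lines.
By the alternate interior angle theorem, they are equal: 70 degrees.

70 degrees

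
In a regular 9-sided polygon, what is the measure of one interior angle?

Each interior angle of a regular n-gon is (n - 2) * 180 / n.
For n = 9: (9 - 2) * 180 / 9 = 1260/9 = 140 degrees.

140 degrees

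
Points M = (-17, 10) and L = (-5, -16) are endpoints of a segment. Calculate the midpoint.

M = ((x₁ + x₂)/2, (y₁ + y₂)/2)
= ((-17 + -5)/2, (10 + -16)/2)
= (-22/2, -6/2) = (-11, -3)

(-11, -3)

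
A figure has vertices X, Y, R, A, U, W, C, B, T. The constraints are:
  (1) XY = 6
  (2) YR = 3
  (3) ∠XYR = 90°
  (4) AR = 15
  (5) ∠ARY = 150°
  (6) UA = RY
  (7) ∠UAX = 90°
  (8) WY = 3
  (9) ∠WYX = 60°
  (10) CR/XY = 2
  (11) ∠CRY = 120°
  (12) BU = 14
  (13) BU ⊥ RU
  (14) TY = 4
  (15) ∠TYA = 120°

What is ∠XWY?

Step 1: By the law of cosines on triangle WYX: WX² = 3² + 6² − 2·3·6·cos(60°) = 27, so WX = 3·√3.
Step 2: By the inverse law of cosines on triangle XWY: cos(∠XWY) = ((3·√3)² + 3² − 6²) / (2·3·√3·3) = 0/31.18 = 0, so ∠XWY = 90°.

Therefore, the measure of angle ∠XWY = 90°.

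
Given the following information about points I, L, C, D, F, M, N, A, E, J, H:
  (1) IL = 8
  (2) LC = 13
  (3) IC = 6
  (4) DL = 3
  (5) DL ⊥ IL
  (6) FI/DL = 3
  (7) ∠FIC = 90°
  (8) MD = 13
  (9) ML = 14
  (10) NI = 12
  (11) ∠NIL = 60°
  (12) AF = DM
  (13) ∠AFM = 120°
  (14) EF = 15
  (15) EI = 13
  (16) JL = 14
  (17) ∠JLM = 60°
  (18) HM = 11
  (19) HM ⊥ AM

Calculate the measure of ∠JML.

Step 1: By the law of cosines on triangle MLJ: MJ² = 14² + 14² − 2·14·14·cos(60°) = 196, so MJ = 14.
Step 2: By the inverse law of cosines on triangle JML: cos(∠JML) = (14² + 14² − 14²) / (2·14·14) = 196/392 = 0.5, so ∠JML = 60°.

Therefore, the measure of angle ∠JML = 60°.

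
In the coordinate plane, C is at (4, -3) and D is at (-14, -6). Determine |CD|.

The horizontal distance is |-14 - 4| = 18 and the vertical distance is |-6 - -3| = 3.
By the Pythagorean theorem, d = sqrt(18^2 + 3^2) = sqrt(333) = 3*sqrt(37).

3*sqrt(37)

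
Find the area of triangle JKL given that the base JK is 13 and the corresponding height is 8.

A triangle's area is half the area of a rectangle with the same base and height.
Area = (1/2) * 13 * 8 = 52.

52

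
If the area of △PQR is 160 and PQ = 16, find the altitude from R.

Rearranging the area formula Area = (1/2) * base * height:
height = 2 * Area / base = 2 * 160 / 16 = 20.

20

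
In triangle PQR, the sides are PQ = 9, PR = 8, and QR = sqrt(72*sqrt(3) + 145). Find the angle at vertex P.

By the inverse law of cosines: cos(P) = (PQ² + PR² - QR²) / (2 × PQ × PR)
cos(P) = (9² + 8² - (sqrt(72*sqrt(3) + 145))²) / (2 × 9 × 8)
cos(P) = (81 + 64 - (72*sqrt(3) + 145)) / 144
cos(P) = -sqrt(3)/2
P = arccos(-sqrt(3)/2) = 150°

150°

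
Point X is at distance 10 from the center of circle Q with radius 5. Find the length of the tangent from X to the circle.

Let T be the point of tangency. Then QT ⊥ XT (radius ⊥ tangent).
In right triangle QTX: QX² = QT² + XT²
10² = 5² + XT²
XT² = 75, XT = 5*sqrt(3)

5*sqrt(3)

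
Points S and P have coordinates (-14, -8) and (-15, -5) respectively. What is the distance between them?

The horizontal distance is |-15 - -14| = 1 and the vertical distance is |-5 - -8| = 3.
By the Pythagorean theorem, d = sqrt(1^2 + 3^2) = sqrt(10).

sqrt(10)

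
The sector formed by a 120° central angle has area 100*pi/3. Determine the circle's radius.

r² = 360 × 100*pi/3 / (π × 120) = 100, so r = 10.

10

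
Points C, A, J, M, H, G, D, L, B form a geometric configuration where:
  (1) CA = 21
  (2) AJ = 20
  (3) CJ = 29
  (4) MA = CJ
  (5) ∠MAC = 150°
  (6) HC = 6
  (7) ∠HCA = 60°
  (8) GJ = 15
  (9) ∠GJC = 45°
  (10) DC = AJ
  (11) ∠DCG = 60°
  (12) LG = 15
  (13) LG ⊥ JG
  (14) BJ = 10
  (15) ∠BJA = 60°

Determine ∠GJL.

Step 1: By the law of cosines on triangle JGL: JL² = 15² + 15² − 2·15·15·cos(90°) = 450, so JL = 15·√2.
Step 2: By the inverse law of cosines on triangle GJL: cos(∠GJL) = (15² + (15·√2)² − 15²) / (2·15·15·√2) = 450/636.4 = 0.7071, so ∠GJL = 45°.

Therefore, the measure of angle ∠GJL = 45°.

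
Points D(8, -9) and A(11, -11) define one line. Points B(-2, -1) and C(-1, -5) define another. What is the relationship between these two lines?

Slope of line 1: m1 = (-11 - -9)/(11 - 8) = -2/3 = -2/3
Slope of line 2: m2 = (-5 - -1)/(-1 - -2) = -4/1 = -4
For parallel lines we need equal slopes: -2/3 != -4.
For perpendicular lines we need m1*m2 = -1: (-2/3)(-4) = 8/3 != -1.
Since neither condition holds, the lines are neither parallel nor perpendicular.

Neither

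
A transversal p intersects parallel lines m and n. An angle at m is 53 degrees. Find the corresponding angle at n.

When a transversal crosses parallel lines, angles in the same position at each intersection are called corresponding angles.
These are always equal, so the answer is 53 degrees.

53 degrees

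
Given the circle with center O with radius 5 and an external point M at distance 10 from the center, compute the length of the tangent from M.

Let T be the point of tangency. Then OT ⊥ MT (radius ⊥ tangent).
In right triangle OTM: OM² = OT² + MT²
10² = 5² + MT²
MT² = 75, MT = 5*sqrt(3)

5*sqrt(3)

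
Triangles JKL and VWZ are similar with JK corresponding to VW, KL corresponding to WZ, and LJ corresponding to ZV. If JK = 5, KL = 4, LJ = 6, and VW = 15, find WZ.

Since the triangles are similar, the ratio of corresponding sides is constant.
Scale factor k = VW / JK = 15 / 5 = 3
WZ = k * KL = 3 * 4 = 12

12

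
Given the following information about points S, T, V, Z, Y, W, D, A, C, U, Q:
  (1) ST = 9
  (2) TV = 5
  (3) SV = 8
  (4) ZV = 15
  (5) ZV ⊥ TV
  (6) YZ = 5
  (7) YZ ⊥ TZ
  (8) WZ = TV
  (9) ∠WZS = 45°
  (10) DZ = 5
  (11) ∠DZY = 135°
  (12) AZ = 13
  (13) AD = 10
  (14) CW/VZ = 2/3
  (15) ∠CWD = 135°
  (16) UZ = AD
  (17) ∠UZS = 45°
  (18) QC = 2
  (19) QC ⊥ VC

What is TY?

Step 1: By the law of cosines on triangle ZVT: ZT² = 15² + 5² − 2·15·5·cos(90°) = 250, so ZT = 5·√10.
Step 2: By the law of cosines on triangle TZY: TY² = (5·√10)² + 5² − 2·5·√10·5·cos(90°) = 275, so TY = 5·√11.

Therefore, the length of TY = 5·√11.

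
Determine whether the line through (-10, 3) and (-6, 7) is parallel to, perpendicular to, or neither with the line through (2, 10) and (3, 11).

Slope of line 1: m1 = (7 - 3)/(-6 - -10) = 4/4 = 1
Slope of line 2: m2 = (11 - 10)/(3 - 2) = 1/1 = 1
m1 = m2, so the lines are parallel.

Parallel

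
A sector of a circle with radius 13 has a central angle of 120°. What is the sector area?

Sector area = πr² × θ/360
= π × 13² × 1/3
= π × 169 × 1/3
= 169*pi/3

169*pi/3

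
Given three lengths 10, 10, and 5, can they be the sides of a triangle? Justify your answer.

For three segments to close into a triangle, no single side can be as long as the other two combined.
The longest side is 10, and 5 + 10 = 15 > 10.
A triangle can be formed.

Yes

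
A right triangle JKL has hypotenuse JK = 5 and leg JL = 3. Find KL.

By the Pythagorean theorem: KL^2 = JK^2 - JL^2
KL^2 = 5^2 - 3^2 = 25 - 9 = 16
KL = sqrt(16) = 4

4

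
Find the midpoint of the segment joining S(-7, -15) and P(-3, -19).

The midpoint is the average of the coordinates:
x: (-7 + -3)/2 = -5
y: (-15 + -19)/2 = -17
Midpoint = (-5, -17)

(-5, -17)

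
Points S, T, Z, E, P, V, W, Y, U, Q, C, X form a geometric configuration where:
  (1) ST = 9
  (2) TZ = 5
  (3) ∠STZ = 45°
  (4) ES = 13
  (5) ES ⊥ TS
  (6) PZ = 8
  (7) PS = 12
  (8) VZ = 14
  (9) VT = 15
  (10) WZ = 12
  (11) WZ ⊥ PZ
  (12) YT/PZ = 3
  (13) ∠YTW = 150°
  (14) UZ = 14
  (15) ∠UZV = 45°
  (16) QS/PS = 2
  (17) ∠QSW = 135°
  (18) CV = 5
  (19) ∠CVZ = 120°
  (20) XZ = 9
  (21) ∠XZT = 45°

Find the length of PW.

Step 1: By the law of cosines on triangle PZW: PW² = 8² + 12² − 2·8·12·cos(90°) = 208, so PW = 4·√13.

Therefore, the length of PW = 4·√13.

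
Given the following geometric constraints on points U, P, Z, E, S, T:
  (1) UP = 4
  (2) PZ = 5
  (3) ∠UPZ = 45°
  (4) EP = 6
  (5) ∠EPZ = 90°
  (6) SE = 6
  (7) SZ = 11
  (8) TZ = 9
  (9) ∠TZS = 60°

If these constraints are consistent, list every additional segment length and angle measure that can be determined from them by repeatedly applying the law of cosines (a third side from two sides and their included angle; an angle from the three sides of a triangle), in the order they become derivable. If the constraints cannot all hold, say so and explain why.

The constraints are consistent. Derivable facts, in order:
After 1 step:
- ST = √103
- UZ ≈ 3.57
- ZE = √61
After 2 steps:
- ∠ESZ = 43.34°
- ∠EZP = 50.19°
- ∠EZS = 31.82°
- ∠PEZ = 39.81°
- ∠PUZ = 82.52°
- ∠PZU = 52.48°
- ∠SEZ = 104.84°
- ∠STZ = 69.83°
- ∠TSZ = 50.17°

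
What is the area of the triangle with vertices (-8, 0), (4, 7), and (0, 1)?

Using the Shoelace formula for a triangle:
Area = (1/2)|x0(y1 - y2) + x1(y2 - y0) + x2(y0 - y1)|
Area = (1/2)|-8(7 - 1) + 4(1 - 0) + 0(0 - 7)|
Area = (1/2)|-48 + 4 + 0|
Area = (1/2)|-44|
Area = (1/2)(44)
Area = 22

22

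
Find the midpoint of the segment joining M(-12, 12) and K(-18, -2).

The midpoint is the point halfway along the segment.
Move half the horizontal distance: -12 + (-18 - -12)/2 = -12 + -6/2 = -15
Move half the vertical distance: 12 + (-2 - 12)/2 = 12 + -14/2 = 5
Midpoint = (-15, 5)

(-15, 5)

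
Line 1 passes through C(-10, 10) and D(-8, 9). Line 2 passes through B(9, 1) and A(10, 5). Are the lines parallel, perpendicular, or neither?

Slope of line 1: m1 = (9 - 10)/(-8 - -10) = -1/2 = -1/2
Slope of line 2: m2 = (5 - 1)/(10 - 9) = 4/1 = 4
m1 != m2 and m1*m2 = -2 != -1. Neither.

Neither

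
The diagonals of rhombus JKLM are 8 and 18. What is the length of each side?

The diagonals of a rhombus bisect each other at right angles.
Half-diagonals: 8/2 = 4 and 18/2 = 9
side = sqrt(4^2 + 9^2)
side = sqrt(16 + 81)
side = sqrt(97)

sqrt(97)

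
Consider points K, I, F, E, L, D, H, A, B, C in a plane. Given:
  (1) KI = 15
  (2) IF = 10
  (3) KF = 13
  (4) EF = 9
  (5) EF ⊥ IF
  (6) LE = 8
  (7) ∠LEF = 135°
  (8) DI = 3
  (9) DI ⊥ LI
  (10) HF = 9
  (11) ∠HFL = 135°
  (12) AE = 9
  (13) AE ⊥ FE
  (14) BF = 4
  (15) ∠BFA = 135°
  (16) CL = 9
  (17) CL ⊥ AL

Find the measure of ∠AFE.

Step 1: By the law of cosines on triangle FEA: FA² = 9² + 9² − 2·9·9·cos(90°) = 162, so FA = 9·√2.
Step 2: By the inverse law of cosines on triangle AFE: cos(∠AFE) = ((9·√2)² + 9² − 9²) / (2·9·√2·9) = 162/229.1 = 0.7071, so ∠AFE = 45°.

Therefore, the measure of angle ∠AFE = 45°.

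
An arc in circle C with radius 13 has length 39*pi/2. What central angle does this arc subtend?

The full circumference is 2πr = 26*pi.
The arc is 39*pi/2 / 26*pi = 3/4 of the full circle.
So the central angle = 3/4 × 360° = 270°.

270°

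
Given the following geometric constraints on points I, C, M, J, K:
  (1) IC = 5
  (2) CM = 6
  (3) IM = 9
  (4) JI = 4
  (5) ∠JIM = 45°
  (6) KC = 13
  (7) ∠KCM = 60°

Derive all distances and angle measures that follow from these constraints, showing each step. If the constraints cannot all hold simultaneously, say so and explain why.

The constraints are consistent.

Step 1: From MI = 9, IJ = 4, and ∠MIJ = 45°, by the law of cosines:
  MJ² = MI² + IJ² - 2·MI·IJ·cos(45°) = 81 + 16 - 50.91 = 46.09
  MJ ≈ 6.79

Step 2: From MC = 6, CK = 13, and ∠MCK = 60°, by the law of cosines:
  MK² = MC² + CK² - 2·MC·CK·cos(60°) = 36 + 169 - 78 = 127
  MK = √127

Step 3: From IC = 5, IM = 9, CM = 6, by the inverse law of cosines:
  cos(∠CIM) = (IC² + IM² - CM²) / (2·IC·IM)
  ∠CIM = 38.94°

Step 4: From CI = 5, CM = 6, IM = 9, by the inverse law of cosines:
  cos(∠ICM) = (CI² + CM² - IM²) / (2·CI·CM)
  ∠ICM = 109.47°

Step 5: From MC = 6, MI = 9, CI = 5, by the inverse law of cosines:
  cos(∠CMI) = (MC² + MI² - CI²) / (2·MC·MI)
  ∠CMI = 31.59°

Step 6: From MC = 6, MK = √127, CK = 13, by the inverse law of cosines:
  cos(∠CMK) = (MC² + MK² - CK²) / (2·MC·MK)
  ∠CMK = 92.54°

Step 7: From MI = 9, MJ = 6.79, IJ = 4, by the inverse law of cosines:
  cos(∠IMJ) = (MI² + MJ² - IJ²) / (2·MI·MJ)
  ∠IMJ = 24.62°

Step 8: From JI = 4, JM = 6.79, IM = 9, by the inverse law of cosines:
  cos(∠IJM) = (JI² + JM² - IM²) / (2·JI·JM)
  ∠IJM = 110.38°

Step 9: From KC = 13, KM = √127, CM = 6, by the inverse law of cosines:
  cos(∠CKM) = (KC² + KM² - CM²) / (2·KC·KM)
  ∠CKM = 27.46°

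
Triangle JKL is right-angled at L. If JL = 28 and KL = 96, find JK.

JK = sqrt(28^2 + 96^2) = sqrt(10000) = 100

100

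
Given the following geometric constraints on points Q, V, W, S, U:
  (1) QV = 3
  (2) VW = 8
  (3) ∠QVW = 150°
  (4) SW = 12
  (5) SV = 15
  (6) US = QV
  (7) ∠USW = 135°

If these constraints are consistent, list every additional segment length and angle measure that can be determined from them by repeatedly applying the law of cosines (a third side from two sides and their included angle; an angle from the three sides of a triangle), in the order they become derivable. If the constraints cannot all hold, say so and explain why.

The constraints are consistent. Derivable facts, in order:
After 1 step:
- QW ≈ 10.7
- WU ≈ 14.28
- ∠SVW = 52.83°
- ∠SWV = 95.08°
- ∠VSW = 32.09°
After 2 steps:
- ∠QWV = 8.06°
- ∠SUW = 36.46°
- ∠SWU = 8.54°
- ∠VQW = 21.94°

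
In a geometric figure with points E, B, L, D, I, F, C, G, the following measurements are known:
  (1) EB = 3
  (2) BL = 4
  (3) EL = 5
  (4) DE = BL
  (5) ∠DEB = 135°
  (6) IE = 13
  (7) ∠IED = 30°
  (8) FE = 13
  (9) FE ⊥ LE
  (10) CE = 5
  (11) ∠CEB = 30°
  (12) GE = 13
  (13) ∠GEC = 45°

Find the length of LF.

Step 1: By the law of cosines on triangle LEF: LF² = 5² + 13² − 2·5·13·cos(90°) = 194, so LF = √194.

Therefore, the length of LF = √194.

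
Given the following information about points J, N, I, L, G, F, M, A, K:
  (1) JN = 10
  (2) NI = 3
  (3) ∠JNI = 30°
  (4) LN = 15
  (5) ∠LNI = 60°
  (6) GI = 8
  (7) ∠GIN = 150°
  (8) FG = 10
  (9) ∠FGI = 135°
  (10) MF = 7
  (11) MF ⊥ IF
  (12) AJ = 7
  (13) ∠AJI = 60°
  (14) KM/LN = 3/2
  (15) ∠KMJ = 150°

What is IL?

Step 1: By the law of cosines on triangle INL: IL² = 3² + 15² − 2·3·15·cos(60°) = 189, so IL = 3·√21.

Therefore, the length of IL = 3·√21.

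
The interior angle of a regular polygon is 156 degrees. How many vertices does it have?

Each interior angle of a regular n-gon is (n - 2) * 180 / n.
Setting this equal to 156:
(n - 2) * 180 / n = 156
Each exterior angle = 180 - 156 = 24 degrees.
Since exterior angles sum to 360: n = 360 / 24 = 15.

15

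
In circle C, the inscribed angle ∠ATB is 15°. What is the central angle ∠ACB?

The inscribed angle theorem states that a central angle is always twice any inscribed angle that subtends the same arc.
Since the inscribed angle is 15°, the central angle = 2 × 15° = 30°.

30°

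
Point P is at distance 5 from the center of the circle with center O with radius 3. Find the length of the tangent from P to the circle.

tangent = √(d² - r²) = √(5² - 3²) = √(25 - 9) = √16 = 4

4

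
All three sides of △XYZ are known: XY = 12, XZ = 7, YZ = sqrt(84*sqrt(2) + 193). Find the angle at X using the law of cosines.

When all three sides of a triangle are known, the law of cosines can be rearranged to find any angle.
cos(C) = (a² + b² - c²) / (2ab) gives cos(X) = -sqrt(2)/2.
Taking the inverse cosine: X = 135°.

135°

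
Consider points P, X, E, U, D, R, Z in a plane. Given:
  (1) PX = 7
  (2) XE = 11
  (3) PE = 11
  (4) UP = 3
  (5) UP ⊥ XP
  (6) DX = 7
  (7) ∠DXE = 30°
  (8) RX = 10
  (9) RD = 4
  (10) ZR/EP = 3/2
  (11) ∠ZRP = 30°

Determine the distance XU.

Step 1: By the law of cosines on triangle XPU: XU² = 7² + 3² − 2·7·3·cos(90°) = 58, so XU = √58.

Therefore, the length of XU = √58.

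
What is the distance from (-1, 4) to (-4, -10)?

The horizontal distance is |-4 - -1| = 3 and the vertical distance is |-10 - 4| = 14.
By the Pythagorean theorem, d = sqrt(3^2 + 14^2) = sqrt(205).

sqrt(205)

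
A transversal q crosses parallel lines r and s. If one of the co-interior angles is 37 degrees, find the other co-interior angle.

Co-interior angles (same-side interior) formed by parallel lines and a transversal are supplementary (sum to 180 degrees).
The given angle is 37 degrees.
The co-interior angle = 180 - 37 = 143 degrees.

143 degrees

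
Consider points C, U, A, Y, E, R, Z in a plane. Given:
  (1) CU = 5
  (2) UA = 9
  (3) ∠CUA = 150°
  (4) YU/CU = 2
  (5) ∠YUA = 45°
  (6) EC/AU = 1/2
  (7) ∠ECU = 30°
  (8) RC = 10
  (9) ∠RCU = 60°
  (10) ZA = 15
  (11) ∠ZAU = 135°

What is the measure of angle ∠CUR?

Step 1: By the law of cosines on triangle UCR: UR² = 5² + 10² − 2·5·10·cos(60°) = 75, so UR = 5·√3.
Step 2: By the inverse law of cosines on triangle CUR: cos(∠CUR) = (5² + (5·√3)² − 10²) / (2·5·5·√3) = 0/86.6 = 0, so ∠CUR = 90°.

Therefore, the measure of angle ∠CUR = 90°.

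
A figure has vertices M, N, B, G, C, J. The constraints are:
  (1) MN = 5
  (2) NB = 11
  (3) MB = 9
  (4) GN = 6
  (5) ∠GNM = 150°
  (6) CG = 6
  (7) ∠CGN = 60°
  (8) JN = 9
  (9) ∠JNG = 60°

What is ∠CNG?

Step 1: By the law of cosines on triangle NGC: NC² = 6² + 6² − 2·6·6·cos(60°) = 36, so NC = 6.
Step 2: By the inverse law of cosines on triangle CNG: cos(∠CNG) = (6² + 6² − 6²) / (2·6·6) = 36/72 = 0.5, so ∠CNG = 60°.

Therefore, the measure of angle ∠CNG = 60°.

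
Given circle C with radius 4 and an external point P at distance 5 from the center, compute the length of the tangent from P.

Let T be the point of tangency. Then CT ⊥ PT (radius ⊥ tangent).
In right triangle CTP: CP² = CT² + PT²
5² = 4² + PT²
PT² = 9, PT = 3

3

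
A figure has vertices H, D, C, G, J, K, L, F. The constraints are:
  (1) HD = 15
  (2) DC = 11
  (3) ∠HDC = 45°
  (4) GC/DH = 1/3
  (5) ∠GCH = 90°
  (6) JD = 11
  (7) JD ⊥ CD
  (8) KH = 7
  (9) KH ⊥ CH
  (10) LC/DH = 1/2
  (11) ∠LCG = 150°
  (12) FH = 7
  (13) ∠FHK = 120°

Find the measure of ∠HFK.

Step 1: By the law of cosines on triangle FHK: FK² = 7² + 7² − 2·7·7·cos(120°) = 147, so FK = 7·√3.
Step 2: By the inverse law of cosines on triangle HFK: cos(∠HFK) = (7² + (7·√3)² − 7²) / (2·7·7·√3) = 147/169.74 = 0.866, so ∠HFK = 30°.

Therefore, the measure of angle ∠HFK = 30°.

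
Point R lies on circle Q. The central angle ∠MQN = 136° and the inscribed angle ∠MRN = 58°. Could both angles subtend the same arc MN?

By the inscribed angle theorem, the inscribed angle for a central angle of 136° should be 136° / 2 = 68°.
The given inscribed angle is 58°, which does not equal 68°.
Therefore, no, they do not correspond to the same arc.

No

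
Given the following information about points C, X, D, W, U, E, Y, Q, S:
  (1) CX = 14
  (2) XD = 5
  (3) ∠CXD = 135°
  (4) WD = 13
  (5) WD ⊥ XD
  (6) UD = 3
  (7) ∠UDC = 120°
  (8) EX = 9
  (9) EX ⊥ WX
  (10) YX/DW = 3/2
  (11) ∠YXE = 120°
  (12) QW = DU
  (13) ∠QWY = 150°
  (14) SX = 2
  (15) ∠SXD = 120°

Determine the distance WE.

Step 1: By the law of cosines on triangle XDW: XW² = 5² + 13² − 2·5·13·cos(90°) = 194, so XW = √194.
Step 2: By the law of cosines on triangle WXE: WE² = √194² + 9² − 2·√194·9·cos(90°) = 275, so WE = 5·√11.

Therefore, the length of WE = 5·√11.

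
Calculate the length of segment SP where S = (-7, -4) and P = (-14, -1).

d = sqrt((-7)^2 + (3)^2) = sqrt(58)

sqrt(58)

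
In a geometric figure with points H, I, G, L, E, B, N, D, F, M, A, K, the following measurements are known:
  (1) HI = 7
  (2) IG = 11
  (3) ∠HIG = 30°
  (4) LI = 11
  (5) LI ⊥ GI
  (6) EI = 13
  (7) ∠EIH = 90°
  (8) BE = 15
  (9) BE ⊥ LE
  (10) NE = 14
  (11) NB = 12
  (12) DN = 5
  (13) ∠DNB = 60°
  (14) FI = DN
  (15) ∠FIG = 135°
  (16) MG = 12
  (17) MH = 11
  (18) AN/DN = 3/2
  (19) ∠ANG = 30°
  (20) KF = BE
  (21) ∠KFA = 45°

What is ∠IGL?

Step 1: By the law of cosines on triangle GIL: GL² = 11² + 11² − 2·11·11·cos(90°) = 242, so GL = 11·√2.
Step 2: By the inverse law of cosines on triangle IGL: cos(∠IGL) = (11² + (11·√2)² − 11²) / (2·11·11·√2) = 242/342.24 = 0.7071, so ∠IGL = 45°.

Therefore, the measure of angle ∠IGL = 45°.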